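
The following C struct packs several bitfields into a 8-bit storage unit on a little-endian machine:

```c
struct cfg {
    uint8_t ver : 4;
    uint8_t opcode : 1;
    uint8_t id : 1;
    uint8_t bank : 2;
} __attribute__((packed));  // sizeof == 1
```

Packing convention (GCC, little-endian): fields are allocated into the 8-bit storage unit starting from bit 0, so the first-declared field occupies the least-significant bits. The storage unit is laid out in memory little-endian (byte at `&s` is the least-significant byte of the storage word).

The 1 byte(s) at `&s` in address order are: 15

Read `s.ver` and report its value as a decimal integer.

[0]=0x15 (little-endian) → word 0x15
ver [0+:4] = (word>>0) & 0xf = 5  ←
opcode [4+:1] = (word>>4) & 0x1 = 1
id [5+:1] = (word>>5) & 0x1 = 0
bank [6+:2] = (word>>6) & 0x3 = 0

5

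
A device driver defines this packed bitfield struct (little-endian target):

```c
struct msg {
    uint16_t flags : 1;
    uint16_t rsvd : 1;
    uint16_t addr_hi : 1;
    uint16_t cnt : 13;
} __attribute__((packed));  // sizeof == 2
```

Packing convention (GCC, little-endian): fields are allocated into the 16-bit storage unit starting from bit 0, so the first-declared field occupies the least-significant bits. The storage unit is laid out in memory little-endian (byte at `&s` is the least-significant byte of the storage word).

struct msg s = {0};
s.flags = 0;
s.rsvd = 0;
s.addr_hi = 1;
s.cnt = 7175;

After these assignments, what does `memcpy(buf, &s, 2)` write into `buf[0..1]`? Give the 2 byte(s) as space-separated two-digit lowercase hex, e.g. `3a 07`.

3c e0

flags:1 = 0 → 0x0 << 0 → word 0x0000
rsvd:1 = 0 → 0x0 << 1 → word 0x0000
addr_hi:1 = 1 → 0x1 << 2 → word 0x0004
cnt:13 = 7175 → 0x1c07 << 3 → word 0xe03c
word = 0xe03c → little-endian bytes:
  [0]=0x3c  [1]=0xe0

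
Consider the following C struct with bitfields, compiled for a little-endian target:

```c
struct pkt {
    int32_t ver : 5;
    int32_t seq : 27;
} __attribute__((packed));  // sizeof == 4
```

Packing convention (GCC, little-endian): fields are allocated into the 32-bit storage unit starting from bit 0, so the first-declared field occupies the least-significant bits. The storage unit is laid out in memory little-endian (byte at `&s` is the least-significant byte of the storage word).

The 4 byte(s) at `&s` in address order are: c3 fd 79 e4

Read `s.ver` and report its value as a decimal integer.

[0]=0xc3 [1]=0xfd [2]=0x79 [3]=0xe4 (little-endian) → word 0xe479fdc3
ver:5 @ bit 0 → (0xe479fdc3>>0)&0x1f = 0x3  ←
seq:27 @ bit 5 → (0xe479fdc3>>5)&0x7ffffff = 0x723cfee
ver signed 5b, MSB=0: value = 3

3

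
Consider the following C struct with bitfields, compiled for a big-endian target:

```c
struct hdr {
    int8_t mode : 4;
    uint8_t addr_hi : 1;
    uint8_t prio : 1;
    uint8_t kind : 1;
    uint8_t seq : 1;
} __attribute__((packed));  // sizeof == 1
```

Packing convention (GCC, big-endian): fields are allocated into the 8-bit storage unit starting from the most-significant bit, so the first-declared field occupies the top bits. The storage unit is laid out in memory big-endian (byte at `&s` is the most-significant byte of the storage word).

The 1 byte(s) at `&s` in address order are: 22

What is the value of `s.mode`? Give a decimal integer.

2

[0]=0x22 (big-endian) → word 0x22
mode [4+:4] = (word>>4) & 0xf = 2  ←
addr_hi [3+:1] = (word>>3) & 0x1 = 0
prio [2+:1] = (word>>2) & 0x1 = 0
kind [1+:1] = (word>>1) & 0x1 = 1
seq [0+:1] = (word>>0) & 0x1 = 0
mode signed 4b, MSB=0: value = 2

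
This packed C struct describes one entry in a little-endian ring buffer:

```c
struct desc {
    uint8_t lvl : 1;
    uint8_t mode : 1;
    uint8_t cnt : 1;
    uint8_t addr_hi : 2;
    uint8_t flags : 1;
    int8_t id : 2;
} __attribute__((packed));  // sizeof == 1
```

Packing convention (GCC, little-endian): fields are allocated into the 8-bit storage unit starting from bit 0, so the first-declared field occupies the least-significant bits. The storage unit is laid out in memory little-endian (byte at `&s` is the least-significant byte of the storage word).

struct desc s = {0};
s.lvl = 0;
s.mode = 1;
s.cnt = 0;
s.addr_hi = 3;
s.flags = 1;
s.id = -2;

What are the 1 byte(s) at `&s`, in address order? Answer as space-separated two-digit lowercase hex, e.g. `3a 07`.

lvl (1b) val=0 bits=0x0 at bit 0: 0x00
mode (1b) val=1 bits=0x1 at bit 1: 0x02
cnt (1b) val=0 bits=0x0 at bit 2: 0x02
addr_hi (2b) val=3 bits=0x3 at bit 3: 0x1a
flags (1b) val=1 bits=0x1 at bit 5: 0x3a
id (2b) val=-2 bits=0x2 at bit 6: 0xba
word = 0xba → little-endian bytes:
  [0]=0xba

ba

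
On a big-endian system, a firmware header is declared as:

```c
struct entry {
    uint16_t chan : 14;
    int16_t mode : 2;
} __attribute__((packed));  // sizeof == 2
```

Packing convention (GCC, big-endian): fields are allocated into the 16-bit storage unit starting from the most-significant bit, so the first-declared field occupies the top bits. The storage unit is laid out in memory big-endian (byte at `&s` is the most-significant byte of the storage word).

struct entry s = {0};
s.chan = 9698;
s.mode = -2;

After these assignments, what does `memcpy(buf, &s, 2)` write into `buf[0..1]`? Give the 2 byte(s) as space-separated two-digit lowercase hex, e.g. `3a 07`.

chan (14b) val=9698 bits=0x25e2 at bit 2: 0x9788
mode (2b) val=-2 bits=0x2 at bit 0: 0x978a
word = 0x978a → big-endian bytes:
  [0]=0x97  [1]=0x8a

97 8a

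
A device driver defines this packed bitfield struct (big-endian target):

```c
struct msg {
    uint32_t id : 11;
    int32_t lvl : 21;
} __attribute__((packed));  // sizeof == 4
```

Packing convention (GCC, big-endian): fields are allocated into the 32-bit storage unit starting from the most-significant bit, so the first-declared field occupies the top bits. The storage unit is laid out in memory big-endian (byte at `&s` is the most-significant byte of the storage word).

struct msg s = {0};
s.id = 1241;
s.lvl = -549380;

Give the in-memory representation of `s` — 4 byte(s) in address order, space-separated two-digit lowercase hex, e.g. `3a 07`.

9b 37 9d fc

id:11 = 1241 → 0x4d9 << 21 → word 0x9b200000
lvl:21 = -549380 → 0x179dfc << 0 → word 0x9b379dfc
word = 0x9b379dfc → big-endian bytes:
  [0]=0x9b  [1]=0x37  [2]=0x9d  [3]=0xfc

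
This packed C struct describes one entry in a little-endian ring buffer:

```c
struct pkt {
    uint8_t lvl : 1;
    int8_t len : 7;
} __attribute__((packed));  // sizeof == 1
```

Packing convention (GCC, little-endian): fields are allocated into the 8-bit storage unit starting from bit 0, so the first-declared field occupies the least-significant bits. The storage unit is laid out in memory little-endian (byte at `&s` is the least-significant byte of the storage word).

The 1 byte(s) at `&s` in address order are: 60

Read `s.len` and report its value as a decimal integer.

48

[0]=0x60 (little-endian) → word 0x60
lvl:1 @ bit 0 → (0x60>>0)&0x1 = 0x0
len:7 @ bit 1 → (0x60>>1)&0x7f = 0x30  ←
len signed 7b, MSB=0: value = 48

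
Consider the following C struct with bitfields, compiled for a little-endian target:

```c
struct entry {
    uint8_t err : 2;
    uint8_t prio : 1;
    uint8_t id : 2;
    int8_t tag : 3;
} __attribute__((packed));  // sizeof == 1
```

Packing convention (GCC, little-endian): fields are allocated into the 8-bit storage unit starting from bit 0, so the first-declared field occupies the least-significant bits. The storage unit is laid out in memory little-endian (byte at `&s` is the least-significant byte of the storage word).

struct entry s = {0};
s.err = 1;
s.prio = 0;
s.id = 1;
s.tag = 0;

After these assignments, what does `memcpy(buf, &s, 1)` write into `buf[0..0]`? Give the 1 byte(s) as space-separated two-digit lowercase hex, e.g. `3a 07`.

09

[0+:2] err=1 & 0x3 = 0x1; word=0x01
[2+:1] prio=0 & 0x1 = 0x0; word=0x01
[3+:2] id=1 & 0x3 = 0x1; word=0x09
[5+:3] tag=0 & 0x7 = 0x0; word=0x09
word = 0x09 → little-endian bytes:
  [0]=0x09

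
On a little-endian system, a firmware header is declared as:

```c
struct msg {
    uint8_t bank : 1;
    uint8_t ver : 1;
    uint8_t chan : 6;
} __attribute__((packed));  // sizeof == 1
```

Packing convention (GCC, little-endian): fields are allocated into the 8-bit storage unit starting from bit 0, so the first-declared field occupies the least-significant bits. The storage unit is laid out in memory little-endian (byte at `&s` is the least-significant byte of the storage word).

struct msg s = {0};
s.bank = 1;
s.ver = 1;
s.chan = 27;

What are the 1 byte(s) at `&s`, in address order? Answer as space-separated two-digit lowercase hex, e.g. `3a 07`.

6f

bank:1 = 1 → 0x1 << 0 → word 0x01
ver:1 = 1 → 0x1 << 1 → word 0x03
chan:6 = 27 → 0x1b << 2 → word 0x6f
word = 0x6f → little-endian bytes:
  [0]=0x6f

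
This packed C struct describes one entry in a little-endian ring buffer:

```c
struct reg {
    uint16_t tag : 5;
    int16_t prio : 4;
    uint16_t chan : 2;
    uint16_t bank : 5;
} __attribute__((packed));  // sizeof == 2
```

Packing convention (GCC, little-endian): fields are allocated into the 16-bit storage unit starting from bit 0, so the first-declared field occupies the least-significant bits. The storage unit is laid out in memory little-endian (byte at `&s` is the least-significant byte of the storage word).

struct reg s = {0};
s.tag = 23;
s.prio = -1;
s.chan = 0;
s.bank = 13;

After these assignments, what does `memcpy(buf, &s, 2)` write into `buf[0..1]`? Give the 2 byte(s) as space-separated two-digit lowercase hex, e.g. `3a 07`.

tag:5 = 23 → 0x17 << 0 → word 0x0017
prio:4 = -1 → 0xf << 5 → word 0x01f7
chan:2 = 0 → 0x0 << 9 → word 0x01f7
bank:5 = 13 → 0xd << 11 → word 0x69f7
word = 0x69f7 → little-endian bytes:
  [0]=0xf7  [1]=0x69

f7 69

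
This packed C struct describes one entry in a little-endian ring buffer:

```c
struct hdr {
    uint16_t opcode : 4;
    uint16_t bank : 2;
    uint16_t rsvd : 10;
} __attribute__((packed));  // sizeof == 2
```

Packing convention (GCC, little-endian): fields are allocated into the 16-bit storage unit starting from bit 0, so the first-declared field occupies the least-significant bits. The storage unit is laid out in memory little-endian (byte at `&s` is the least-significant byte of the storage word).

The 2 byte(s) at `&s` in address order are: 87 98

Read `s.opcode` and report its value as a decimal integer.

7

[0]=0x87 [1]=0x98 (little-endian) → word 0x9887
opcode [0+:4] = (word>>0) & 0xf = 7  ←
bank [4+:2] = (word>>4) & 0x3 = 0
rsvd [6+:10] = (word>>6) & 0x3ff = 610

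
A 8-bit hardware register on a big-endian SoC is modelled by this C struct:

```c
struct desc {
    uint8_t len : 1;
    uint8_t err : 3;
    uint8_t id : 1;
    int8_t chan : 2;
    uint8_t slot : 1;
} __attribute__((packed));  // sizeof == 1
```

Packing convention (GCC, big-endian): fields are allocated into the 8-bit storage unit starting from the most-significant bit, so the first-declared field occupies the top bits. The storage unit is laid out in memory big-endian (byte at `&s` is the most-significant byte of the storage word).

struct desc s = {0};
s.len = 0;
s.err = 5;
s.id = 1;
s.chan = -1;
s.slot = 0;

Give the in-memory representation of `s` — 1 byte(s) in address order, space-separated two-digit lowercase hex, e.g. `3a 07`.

5e

[7+:1] len=0 & 0x1 = 0x0; word=0x00
[4+:3] err=5 & 0x7 = 0x5; word=0x50
[3+:1] id=1 & 0x1 = 0x1; word=0x58
[1+:2] chan=-1 & 0x3 = 0x3; word=0x5e
[0+:1] slot=0 & 0x1 = 0x0; word=0x5e
word = 0x5e → big-endian bytes:
  [0]=0x5e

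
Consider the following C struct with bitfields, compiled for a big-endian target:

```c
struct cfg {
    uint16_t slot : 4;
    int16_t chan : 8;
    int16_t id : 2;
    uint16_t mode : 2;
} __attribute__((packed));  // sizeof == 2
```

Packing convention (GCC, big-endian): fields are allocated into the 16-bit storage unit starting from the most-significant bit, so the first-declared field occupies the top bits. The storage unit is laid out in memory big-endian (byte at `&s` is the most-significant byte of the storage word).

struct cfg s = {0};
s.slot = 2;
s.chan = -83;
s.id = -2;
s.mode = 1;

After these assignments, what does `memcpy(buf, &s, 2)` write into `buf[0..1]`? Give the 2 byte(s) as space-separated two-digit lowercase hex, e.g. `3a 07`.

2a d9

slot:4 = 2 → 0x2 << 12 → word 0x2000
chan:8 = -83 → 0xad << 4 → word 0x2ad0
id:2 = -2 → 0x2 << 2 → word 0x2ad8
mode:2 = 1 → 0x1 << 0 → word 0x2ad9
word = 0x2ad9 → big-endian bytes:
  [0]=0x2a  [1]=0xd9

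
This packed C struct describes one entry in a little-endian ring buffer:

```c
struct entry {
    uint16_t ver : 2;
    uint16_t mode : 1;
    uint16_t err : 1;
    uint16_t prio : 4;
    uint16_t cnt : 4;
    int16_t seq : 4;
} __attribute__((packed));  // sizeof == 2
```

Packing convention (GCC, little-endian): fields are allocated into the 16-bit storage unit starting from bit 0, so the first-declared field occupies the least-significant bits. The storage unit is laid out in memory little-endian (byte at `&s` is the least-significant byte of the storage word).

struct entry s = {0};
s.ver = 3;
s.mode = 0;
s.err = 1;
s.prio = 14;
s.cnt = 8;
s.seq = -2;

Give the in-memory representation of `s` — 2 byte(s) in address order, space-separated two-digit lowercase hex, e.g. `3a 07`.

eb e8

ver:2 = 3 → 0x3 << 0 → word 0x0003
mode:1 = 0 → 0x0 << 2 → word 0x0003
err:1 = 1 → 0x1 << 3 → word 0x000b
prio:4 = 14 → 0xe << 4 → word 0x00eb
cnt:4 = 8 → 0x8 << 8 → word 0x08eb
seq:4 = -2 → 0xe << 12 → word 0xe8eb
word = 0xe8eb → little-endian bytes:
  [0]=0xeb  [1]=0xe8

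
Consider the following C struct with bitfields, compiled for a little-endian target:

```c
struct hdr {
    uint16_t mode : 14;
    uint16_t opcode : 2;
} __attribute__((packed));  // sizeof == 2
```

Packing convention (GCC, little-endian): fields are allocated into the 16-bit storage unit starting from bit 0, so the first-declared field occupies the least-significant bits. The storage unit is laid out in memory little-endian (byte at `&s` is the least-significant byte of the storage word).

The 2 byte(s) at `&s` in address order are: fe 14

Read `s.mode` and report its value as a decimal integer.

[0]=0xfe [1]=0x14 (little-endian) → word 0x14fe
mode:14 @ bit 0 → (0x14fe>>0)&0x3fff = 0x14fe  ←
opcode:2 @ bit 14 → (0x14fe>>14)&0x3 = 0x0

5374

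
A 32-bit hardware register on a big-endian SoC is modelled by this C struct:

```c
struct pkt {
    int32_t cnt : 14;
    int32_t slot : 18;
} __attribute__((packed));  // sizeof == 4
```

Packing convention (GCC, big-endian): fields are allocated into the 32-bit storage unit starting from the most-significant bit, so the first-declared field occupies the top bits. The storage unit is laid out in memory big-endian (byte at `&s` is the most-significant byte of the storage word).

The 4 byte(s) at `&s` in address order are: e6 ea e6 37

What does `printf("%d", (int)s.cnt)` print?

[0]=0xe6 [1]=0xea [2]=0xe6 [3]=0x37 (big-endian) → word 0xe6eae637
cnt [18+:14] = (word>>18) & 0x3fff = 14778  ←
slot [0+:18] = (word>>0) & 0x3ffff = 190007
cnt signed 14b, MSB=1: 14778 - 16384 = -1606

-1606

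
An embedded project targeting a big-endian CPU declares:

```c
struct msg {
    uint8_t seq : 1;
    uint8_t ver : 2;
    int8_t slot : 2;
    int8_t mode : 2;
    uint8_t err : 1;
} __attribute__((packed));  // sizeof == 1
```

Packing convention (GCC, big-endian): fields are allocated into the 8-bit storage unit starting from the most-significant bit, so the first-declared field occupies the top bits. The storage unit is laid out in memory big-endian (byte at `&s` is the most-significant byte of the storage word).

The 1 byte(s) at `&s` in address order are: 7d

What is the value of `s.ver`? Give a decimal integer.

3

[0]=0x7d (big-endian) → word 0x7d
seq [7+:1] = (word>>7) & 0x1 = 0
ver [5+:2] = (word>>5) & 0x3 = 3  ←
slot [3+:2] = (word>>3) & 0x3 = 3
mode [1+:2] = (word>>1) & 0x3 = 2
err [0+:1] = (word>>0) & 0x1 = 1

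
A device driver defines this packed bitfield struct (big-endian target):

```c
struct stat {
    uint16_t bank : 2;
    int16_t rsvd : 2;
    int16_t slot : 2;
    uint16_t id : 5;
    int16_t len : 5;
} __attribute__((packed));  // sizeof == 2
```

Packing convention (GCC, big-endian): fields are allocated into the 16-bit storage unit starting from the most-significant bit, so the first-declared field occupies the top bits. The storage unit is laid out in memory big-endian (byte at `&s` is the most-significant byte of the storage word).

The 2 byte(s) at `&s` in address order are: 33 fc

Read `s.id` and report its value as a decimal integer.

31

[0]=0x33 [1]=0xfc (big-endian) → word 0x33fc
bank [14+:2] = (word>>14) & 0x3 = 0
rsvd [12+:2] = (word>>12) & 0x3 = 3
slot [10+:2] = (word>>10) & 0x3 = 0
id [5+:5] = (word>>5) & 0x1f = 31  ←
len [0+:5] = (word>>0) & 0x1f = 28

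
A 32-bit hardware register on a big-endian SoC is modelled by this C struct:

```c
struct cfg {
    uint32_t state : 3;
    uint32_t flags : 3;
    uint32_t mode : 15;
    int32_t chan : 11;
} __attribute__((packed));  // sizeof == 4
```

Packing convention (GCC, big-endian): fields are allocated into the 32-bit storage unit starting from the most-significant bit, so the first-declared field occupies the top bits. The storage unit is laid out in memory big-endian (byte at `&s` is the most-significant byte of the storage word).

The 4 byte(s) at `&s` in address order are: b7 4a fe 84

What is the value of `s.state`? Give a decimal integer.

[0]=0xb7 [1]=0x4a [2]=0xfe [3]=0x84 (big-endian) → word 0xb74afe84
state:3 @ bit 29 → (0xb74afe84>>29)&0x7 = 0x5  ←
flags:3 @ bit 26 → (0xb74afe84>>26)&0x7 = 0x5
mode:15 @ bit 11 → (0xb74afe84>>11)&0x7fff = 0x695f
chan:11 @ bit 0 → (0xb74afe84>>0)&0x7ff = 0x684

5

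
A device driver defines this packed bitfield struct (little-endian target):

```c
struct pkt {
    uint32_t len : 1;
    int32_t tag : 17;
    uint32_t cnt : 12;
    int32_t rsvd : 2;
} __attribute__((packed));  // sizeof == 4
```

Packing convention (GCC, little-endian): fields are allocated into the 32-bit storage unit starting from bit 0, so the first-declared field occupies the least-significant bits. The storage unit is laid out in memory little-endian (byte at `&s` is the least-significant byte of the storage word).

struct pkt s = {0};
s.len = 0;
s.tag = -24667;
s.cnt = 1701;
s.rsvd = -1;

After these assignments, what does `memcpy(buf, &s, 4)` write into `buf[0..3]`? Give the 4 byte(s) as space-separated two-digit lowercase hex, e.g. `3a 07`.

len (1b) val=0 bits=0x0 at bit 0: 0x00000000
tag (17b) val=-24667 bits=0x19fa5 at bit 1: 0x00033f4a
cnt (12b) val=1701 bits=0x6a5 at bit 18: 0x1a973f4a
rsvd (2b) val=-1 bits=0x3 at bit 30: 0xda973f4a
word = 0xda973f4a → little-endian bytes:
  [0]=0x4a  [1]=0x3f  [2]=0x97  [3]=0xda

4a 3f 97 da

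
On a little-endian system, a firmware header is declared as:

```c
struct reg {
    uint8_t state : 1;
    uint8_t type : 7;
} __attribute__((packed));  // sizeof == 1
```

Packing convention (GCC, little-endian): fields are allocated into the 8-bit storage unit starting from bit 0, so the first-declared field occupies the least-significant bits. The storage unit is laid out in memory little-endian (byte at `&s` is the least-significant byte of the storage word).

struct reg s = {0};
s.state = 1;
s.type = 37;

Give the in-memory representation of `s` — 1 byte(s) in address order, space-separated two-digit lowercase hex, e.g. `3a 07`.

[0+:1] state=1 & 0x1 = 0x1; word=0x01
[1+:7] type=37 & 0x7f = 0x25; word=0x4b
word = 0x4b → little-endian bytes:
  [0]=0x4b

4b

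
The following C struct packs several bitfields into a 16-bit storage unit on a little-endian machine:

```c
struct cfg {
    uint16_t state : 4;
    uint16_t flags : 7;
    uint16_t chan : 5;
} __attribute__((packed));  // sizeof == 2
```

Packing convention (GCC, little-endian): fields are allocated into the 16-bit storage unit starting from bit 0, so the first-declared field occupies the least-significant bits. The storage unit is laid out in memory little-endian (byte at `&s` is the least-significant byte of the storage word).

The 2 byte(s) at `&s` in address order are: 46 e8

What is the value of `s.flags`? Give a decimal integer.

4

[0]=0x46 [1]=0xe8 (little-endian) → word 0xe846
state:4 @ bit 0 → (0xe846>>0)&0xf = 0x6
flags:7 @ bit 4 → (0xe846>>4)&0x7f = 0x4  ←
chan:5 @ bit 11 → (0xe846>>11)&0x1f = 0x1d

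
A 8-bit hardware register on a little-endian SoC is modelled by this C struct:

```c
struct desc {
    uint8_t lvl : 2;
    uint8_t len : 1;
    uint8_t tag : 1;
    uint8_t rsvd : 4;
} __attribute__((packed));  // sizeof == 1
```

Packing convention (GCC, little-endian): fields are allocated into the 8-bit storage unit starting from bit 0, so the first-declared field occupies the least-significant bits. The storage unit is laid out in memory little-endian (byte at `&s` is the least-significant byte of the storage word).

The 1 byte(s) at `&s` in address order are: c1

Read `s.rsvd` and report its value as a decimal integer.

[0]=0xc1 (little-endian) → word 0xc1
lvl:2 @ bit 0 → (0xc1>>0)&0x3 = 0x1
len:1 @ bit 2 → (0xc1>>2)&0x1 = 0x0
tag:1 @ bit 3 → (0xc1>>3)&0x1 = 0x0
rsvd:4 @ bit 4 → (0xc1>>4)&0xf = 0xc  ←

12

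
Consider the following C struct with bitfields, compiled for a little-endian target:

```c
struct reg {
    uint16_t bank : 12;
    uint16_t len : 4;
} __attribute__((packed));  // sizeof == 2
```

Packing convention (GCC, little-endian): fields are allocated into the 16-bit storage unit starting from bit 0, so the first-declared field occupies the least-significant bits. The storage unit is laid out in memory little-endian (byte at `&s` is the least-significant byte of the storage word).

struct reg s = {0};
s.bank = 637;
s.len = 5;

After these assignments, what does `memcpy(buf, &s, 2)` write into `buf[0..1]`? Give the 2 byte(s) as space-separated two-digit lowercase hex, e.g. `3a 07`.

bank (12b) val=637 bits=0x27d at bit 0: 0x027d
len (4b) val=5 bits=0x5 at bit 12: 0x527d
word = 0x527d → little-endian bytes:
  [0]=0x7d  [1]=0x52

7d 52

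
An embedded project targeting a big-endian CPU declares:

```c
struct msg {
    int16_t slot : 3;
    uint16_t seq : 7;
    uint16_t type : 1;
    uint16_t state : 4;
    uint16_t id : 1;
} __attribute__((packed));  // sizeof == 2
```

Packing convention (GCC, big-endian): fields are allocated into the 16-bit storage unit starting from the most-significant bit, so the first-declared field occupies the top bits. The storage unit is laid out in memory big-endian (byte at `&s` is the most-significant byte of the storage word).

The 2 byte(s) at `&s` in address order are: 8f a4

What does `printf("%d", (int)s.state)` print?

2

[0]=0x8f [1]=0xa4 (big-endian) → word 0x8fa4
slot [13+:3] = (word>>13) & 0x7 = 4
seq [6+:7] = (word>>6) & 0x7f = 62
type [5+:1] = (word>>5) & 0x1 = 1
state [1+:4] = (word>>1) & 0xf = 2  ←
id [0+:1] = (word>>0) & 0x1 = 0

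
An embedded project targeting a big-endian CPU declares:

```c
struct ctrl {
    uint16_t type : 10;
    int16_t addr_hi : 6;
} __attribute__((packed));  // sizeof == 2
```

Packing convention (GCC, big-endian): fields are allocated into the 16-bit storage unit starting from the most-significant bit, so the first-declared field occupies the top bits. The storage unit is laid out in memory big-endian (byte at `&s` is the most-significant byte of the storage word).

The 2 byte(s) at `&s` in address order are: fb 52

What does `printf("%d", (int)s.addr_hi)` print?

[0]=0xfb [1]=0x52 (big-endian) → word 0xfb52
type [6+:10] = (word>>6) & 0x3ff = 1005
addr_hi [0+:6] = (word>>0) & 0x3f = 18  ←
addr_hi signed 6b, MSB=0: value = 18

18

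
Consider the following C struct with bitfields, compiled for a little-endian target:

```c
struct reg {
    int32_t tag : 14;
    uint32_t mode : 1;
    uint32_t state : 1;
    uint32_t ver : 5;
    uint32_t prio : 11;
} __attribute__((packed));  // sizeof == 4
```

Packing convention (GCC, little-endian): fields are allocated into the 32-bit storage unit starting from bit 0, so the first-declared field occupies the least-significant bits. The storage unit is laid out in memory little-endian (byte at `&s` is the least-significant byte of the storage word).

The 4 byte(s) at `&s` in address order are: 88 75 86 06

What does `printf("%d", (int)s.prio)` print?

[0]=0x88 [1]=0x75 [2]=0x86 [3]=0x06 (little-endian) → word 0x06867588
tag:14 @ bit 0 → (0x06867588>>0)&0x3fff = 0x3588
mode:1 @ bit 14 → (0x06867588>>14)&0x1 = 0x1
state:1 @ bit 15 → (0x06867588>>15)&0x1 = 0x0
ver:5 @ bit 16 → (0x06867588>>16)&0x1f = 0x6
prio:11 @ bit 21 → (0x06867588>>21)&0x7ff = 0x34  ←

52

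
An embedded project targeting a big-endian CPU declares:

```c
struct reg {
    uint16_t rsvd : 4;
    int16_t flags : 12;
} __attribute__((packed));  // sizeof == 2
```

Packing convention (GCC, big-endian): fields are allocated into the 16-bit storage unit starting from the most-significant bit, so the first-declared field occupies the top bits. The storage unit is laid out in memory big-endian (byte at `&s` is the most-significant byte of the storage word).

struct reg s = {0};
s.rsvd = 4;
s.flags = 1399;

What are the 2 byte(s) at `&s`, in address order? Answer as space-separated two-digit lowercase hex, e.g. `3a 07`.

rsvd (4b) val=4 bits=0x4 at bit 12: 0x4000
flags (12b) val=1399 bits=0x577 at bit 0: 0x4577
word = 0x4577 → big-endian bytes:
  [0]=0x45  [1]=0x77

45 77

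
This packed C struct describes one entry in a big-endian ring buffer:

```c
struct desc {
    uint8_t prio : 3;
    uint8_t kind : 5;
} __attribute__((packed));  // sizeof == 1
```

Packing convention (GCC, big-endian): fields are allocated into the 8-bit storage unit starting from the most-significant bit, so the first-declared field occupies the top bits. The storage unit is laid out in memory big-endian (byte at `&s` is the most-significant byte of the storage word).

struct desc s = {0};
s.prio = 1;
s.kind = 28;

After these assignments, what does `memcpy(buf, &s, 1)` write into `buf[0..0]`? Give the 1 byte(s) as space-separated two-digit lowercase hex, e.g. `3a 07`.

3c

prio (3b) val=1 bits=0x1 at bit 5: 0x20
kind (5b) val=28 bits=0x1c at bit 0: 0x3c
word = 0x3c → big-endian bytes:
  [0]=0x3c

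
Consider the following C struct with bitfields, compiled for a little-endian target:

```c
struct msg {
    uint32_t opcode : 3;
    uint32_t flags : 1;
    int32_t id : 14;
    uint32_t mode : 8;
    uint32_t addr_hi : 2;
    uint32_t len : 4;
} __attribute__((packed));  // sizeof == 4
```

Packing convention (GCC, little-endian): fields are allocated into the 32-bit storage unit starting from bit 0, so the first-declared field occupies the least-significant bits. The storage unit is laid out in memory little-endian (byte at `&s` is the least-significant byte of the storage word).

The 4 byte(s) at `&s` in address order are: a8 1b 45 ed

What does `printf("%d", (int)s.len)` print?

14

[0]=0xa8 [1]=0x1b [2]=0x45 [3]=0xed (little-endian) → word 0xed451ba8
opcode [0+:3] = (word>>0) & 0x7 = 0
flags [3+:1] = (word>>3) & 0x1 = 1
id [4+:14] = (word>>4) & 0x3fff = 4538
mode [18+:8] = (word>>18) & 0xff = 81
addr_hi [26+:2] = (word>>26) & 0x3 = 3
len [28+:4] = (word>>28) & 0xf = 14  ←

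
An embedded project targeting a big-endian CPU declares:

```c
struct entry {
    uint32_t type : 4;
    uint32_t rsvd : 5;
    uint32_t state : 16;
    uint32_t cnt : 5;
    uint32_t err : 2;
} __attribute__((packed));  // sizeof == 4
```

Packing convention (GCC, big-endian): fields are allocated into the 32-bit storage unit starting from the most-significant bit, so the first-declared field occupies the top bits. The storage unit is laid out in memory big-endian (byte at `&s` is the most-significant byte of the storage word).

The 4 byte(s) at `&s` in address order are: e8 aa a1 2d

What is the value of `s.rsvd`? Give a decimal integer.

17

[0]=0xe8 [1]=0xaa [2]=0xa1 [3]=0x2d (big-endian) → word 0xe8aaa12d
type [28+:4] = (word>>28) & 0xf = 14
rsvd [23+:5] = (word>>23) & 0x1f = 17  ←
state [7+:16] = (word>>7) & 0xffff = 21826
cnt [2+:5] = (word>>2) & 0x1f = 11
err [0+:2] = (word>>0) & 0x3 = 1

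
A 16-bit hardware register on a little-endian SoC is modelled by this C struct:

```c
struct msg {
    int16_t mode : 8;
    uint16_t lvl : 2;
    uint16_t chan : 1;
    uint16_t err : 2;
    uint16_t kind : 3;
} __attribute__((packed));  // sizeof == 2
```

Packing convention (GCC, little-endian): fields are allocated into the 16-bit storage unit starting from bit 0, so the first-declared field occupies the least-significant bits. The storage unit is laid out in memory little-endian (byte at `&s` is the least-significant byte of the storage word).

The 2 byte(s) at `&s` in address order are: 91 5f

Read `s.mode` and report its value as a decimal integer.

[0]=0x91 [1]=0x5f (little-endian) → word 0x5f91
mode:8 @ bit 0 → (0x5f91>>0)&0xff = 0x91  ←
lvl:2 @ bit 8 → (0x5f91>>8)&0x3 = 0x3
chan:1 @ bit 10 → (0x5f91>>10)&0x1 = 0x1
err:2 @ bit 11 → (0x5f91>>11)&0x3 = 0x3
kind:3 @ bit 13 → (0x5f91>>13)&0x7 = 0x2
mode signed 8b, MSB=1: 145 - 256 = -111

-111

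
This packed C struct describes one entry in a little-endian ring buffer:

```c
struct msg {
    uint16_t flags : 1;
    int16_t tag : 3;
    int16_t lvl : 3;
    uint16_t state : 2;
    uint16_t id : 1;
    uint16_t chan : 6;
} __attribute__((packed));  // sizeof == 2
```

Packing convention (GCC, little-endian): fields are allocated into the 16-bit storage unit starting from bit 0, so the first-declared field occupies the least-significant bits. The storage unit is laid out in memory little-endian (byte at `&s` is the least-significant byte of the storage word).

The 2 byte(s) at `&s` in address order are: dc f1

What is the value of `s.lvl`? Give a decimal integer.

[0]=0xdc [1]=0xf1 (little-endian) → word 0xf1dc
flags:1 @ bit 0 → (0xf1dc>>0)&0x1 = 0x0
tag:3 @ bit 1 → (0xf1dc>>1)&0x7 = 0x6
lvl:3 @ bit 4 → (0xf1dc>>4)&0x7 = 0x5  ←
state:2 @ bit 7 → (0xf1dc>>7)&0x3 = 0x3
id:1 @ bit 9 → (0xf1dc>>9)&0x1 = 0x0
chan:6 @ bit 10 → (0xf1dc>>10)&0x3f = 0x3c
lvl signed 3b, MSB=1: 5 - 8 = -3

-3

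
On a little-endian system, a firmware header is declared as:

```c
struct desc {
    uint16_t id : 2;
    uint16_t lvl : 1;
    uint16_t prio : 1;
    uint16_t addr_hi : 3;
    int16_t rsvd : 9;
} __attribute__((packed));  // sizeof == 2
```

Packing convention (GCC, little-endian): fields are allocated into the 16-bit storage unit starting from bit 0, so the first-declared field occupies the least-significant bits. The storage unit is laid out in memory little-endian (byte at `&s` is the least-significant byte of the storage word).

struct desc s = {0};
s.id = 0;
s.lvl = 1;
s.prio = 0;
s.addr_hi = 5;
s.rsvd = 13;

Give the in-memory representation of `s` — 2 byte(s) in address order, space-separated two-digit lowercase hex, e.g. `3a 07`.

d4 06

[0+:2] id=0 & 0x3 = 0x0; word=0x0000
[2+:1] lvl=1 & 0x1 = 0x1; word=0x0004
[3+:1] prio=0 & 0x1 = 0x0; word=0x0004
[4+:3] addr_hi=5 & 0x7 = 0x5; word=0x0054
[7+:9] rsvd=13 & 0x1ff = 0xd; word=0x06d4
word = 0x06d4 → little-endian bytes:
  [0]=0xd4  [1]=0x06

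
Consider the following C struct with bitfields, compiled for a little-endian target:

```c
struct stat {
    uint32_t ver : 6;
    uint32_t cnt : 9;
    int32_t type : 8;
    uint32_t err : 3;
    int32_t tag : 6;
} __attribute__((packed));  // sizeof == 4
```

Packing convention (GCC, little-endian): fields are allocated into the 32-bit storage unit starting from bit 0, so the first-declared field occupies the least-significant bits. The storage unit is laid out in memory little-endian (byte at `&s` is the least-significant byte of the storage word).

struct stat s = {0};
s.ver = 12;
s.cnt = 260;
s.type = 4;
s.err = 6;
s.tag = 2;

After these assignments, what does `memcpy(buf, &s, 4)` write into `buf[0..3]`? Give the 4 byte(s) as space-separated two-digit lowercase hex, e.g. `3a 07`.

[0+:6] ver=12 & 0x3f = 0xc; word=0x0000000c
[6+:9] cnt=260 & 0x1ff = 0x104; word=0x0000410c
[15+:8] type=4 & 0xff = 0x4; word=0x0002410c
[23+:3] err=6 & 0x7 = 0x6; word=0x0302410c
[26+:6] tag=2 & 0x3f = 0x2; word=0x0b02410c
word = 0x0b02410c → little-endian bytes:
  [0]=0x0c  [1]=0x41  [2]=0x02  [3]=0x0b

0c 41 02 0b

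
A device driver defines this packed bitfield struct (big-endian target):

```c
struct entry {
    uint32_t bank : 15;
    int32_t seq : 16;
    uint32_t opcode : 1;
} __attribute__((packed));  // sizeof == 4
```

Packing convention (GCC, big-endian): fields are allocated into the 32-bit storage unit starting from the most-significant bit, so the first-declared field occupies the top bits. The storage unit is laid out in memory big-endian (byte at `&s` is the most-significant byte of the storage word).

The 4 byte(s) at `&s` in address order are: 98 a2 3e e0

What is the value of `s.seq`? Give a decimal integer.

[0]=0x98 [1]=0xa2 [2]=0x3e [3]=0xe0 (big-endian) → word 0x98a23ee0
bank:15 @ bit 17 → (0x98a23ee0>>17)&0x7fff = 0x4c51
seq:16 @ bit 1 → (0x98a23ee0>>1)&0xffff = 0x1f70  ←
opcode:1 @ bit 0 → (0x98a23ee0>>0)&0x1 = 0x0
seq signed 16b, MSB=0: value = 8048

8048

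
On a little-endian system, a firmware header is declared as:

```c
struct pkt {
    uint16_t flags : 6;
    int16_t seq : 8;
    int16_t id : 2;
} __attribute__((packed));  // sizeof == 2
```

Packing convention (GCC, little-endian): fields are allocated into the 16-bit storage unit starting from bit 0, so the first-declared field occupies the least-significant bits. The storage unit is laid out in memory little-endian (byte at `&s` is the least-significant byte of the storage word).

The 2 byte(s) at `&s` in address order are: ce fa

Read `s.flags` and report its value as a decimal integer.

[0]=0xce [1]=0xfa (little-endian) → word 0xface
flags [0+:6] = (word>>0) & 0x3f = 14  ←
seq [6+:8] = (word>>6) & 0xff = 235
id [14+:2] = (word>>14) & 0x3 = 3

14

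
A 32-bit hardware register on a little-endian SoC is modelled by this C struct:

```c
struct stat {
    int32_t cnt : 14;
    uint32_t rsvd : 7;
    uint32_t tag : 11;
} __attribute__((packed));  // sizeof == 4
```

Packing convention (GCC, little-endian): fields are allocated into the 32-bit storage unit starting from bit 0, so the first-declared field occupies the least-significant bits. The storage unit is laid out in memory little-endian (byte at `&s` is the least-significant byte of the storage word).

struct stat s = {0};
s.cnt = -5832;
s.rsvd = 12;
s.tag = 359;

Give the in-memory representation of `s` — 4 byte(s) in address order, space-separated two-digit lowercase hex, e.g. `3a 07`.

38 29 e3 2c

cnt:14 = -5832 → 0x2938 << 0 → word 0x00002938
rsvd:7 = 12 → 0xc << 14 → word 0x00032938
tag:11 = 359 → 0x167 << 21 → word 0x2ce32938
word = 0x2ce32938 → little-endian bytes:
  [0]=0x38  [1]=0x29  [2]=0xe3  [3]=0x2c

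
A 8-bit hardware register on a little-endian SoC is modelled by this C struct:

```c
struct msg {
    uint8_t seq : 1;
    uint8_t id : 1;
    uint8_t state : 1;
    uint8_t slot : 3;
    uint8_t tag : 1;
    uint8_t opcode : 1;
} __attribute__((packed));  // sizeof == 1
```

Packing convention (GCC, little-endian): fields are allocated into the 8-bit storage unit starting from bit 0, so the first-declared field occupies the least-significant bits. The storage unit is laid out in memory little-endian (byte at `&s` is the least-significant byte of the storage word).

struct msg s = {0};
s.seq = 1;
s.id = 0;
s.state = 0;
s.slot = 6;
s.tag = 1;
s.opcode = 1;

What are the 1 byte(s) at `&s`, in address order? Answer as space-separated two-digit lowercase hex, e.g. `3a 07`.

seq:1 = 1 → 0x1 << 0 → word 0x01
id:1 = 0 → 0x0 << 1 → word 0x01
state:1 = 0 → 0x0 << 2 → word 0x01
slot:3 = 6 → 0x6 << 3 → word 0x31
tag:1 = 1 → 0x1 << 6 → word 0x71
opcode:1 = 1 → 0x1 << 7 → word 0xf1
word = 0xf1 → little-endian bytes:
  [0]=0xf1

f1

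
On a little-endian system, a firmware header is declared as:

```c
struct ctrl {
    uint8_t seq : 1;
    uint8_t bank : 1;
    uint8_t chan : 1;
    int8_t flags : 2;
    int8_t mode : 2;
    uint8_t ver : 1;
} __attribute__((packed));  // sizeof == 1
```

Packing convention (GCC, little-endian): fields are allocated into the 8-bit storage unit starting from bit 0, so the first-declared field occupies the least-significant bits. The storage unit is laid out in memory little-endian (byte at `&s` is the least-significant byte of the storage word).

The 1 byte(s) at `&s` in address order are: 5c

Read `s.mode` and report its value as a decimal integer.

[0]=0x5c (little-endian) → word 0x5c
seq [0+:1] = (word>>0) & 0x1 = 0
bank [1+:1] = (word>>1) & 0x1 = 0
chan [2+:1] = (word>>2) & 0x1 = 1
flags [3+:2] = (word>>3) & 0x3 = 3
mode [5+:2] = (word>>5) & 0x3 = 2  ←
ver [7+:1] = (word>>7) & 0x1 = 0
mode signed 2b, MSB=1: 2 - 4 = -2

-2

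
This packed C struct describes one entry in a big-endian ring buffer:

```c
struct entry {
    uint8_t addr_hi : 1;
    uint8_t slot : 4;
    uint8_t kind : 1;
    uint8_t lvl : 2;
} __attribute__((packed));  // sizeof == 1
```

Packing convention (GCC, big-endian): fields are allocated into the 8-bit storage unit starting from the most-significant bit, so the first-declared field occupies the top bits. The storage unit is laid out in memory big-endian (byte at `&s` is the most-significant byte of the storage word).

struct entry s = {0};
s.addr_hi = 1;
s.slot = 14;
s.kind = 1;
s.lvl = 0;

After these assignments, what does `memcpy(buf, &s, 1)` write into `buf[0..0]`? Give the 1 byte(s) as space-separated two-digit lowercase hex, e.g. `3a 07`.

f4

addr_hi (1b) val=1 bits=0x1 at bit 7: 0x80
slot (4b) val=14 bits=0xe at bit 3: 0xf0
kind (1b) val=1 bits=0x1 at bit 2: 0xf4
lvl (2b) val=0 bits=0x0 at bit 0: 0xf4
word = 0xf4 → big-endian bytes:
  [0]=0xf4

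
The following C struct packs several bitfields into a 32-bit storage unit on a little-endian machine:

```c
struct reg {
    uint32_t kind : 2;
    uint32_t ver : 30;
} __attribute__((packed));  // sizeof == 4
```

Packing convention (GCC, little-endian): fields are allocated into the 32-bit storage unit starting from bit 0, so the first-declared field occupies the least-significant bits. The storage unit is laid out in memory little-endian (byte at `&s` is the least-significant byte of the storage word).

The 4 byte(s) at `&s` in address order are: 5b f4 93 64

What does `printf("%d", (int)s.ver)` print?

[0]=0x5b [1]=0xf4 [2]=0x93 [3]=0x64 (little-endian) → word 0x6493f45b
kind [0+:2] = (word>>0) & 0x3 = 3
ver [2+:30] = (word>>2) & 0x3fffffff = 421854486  ←

421854486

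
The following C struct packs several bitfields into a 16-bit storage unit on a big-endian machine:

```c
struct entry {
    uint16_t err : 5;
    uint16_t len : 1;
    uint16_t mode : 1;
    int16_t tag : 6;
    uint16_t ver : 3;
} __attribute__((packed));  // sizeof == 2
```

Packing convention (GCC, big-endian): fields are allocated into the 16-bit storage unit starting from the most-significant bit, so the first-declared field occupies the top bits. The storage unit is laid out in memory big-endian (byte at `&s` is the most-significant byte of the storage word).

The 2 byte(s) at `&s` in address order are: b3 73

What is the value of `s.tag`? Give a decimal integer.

[0]=0xb3 [1]=0x73 (big-endian) → word 0xb373
err:5 @ bit 11 → (0xb373>>11)&0x1f = 0x16
len:1 @ bit 10 → (0xb373>>10)&0x1 = 0x0
mode:1 @ bit 9 → (0xb373>>9)&0x1 = 0x1
tag:6 @ bit 3 → (0xb373>>3)&0x3f = 0x2e  ←
ver:3 @ bit 0 → (0xb373>>0)&0x7 = 0x3
tag signed 6b, MSB=1: 46 - 64 = -18

-18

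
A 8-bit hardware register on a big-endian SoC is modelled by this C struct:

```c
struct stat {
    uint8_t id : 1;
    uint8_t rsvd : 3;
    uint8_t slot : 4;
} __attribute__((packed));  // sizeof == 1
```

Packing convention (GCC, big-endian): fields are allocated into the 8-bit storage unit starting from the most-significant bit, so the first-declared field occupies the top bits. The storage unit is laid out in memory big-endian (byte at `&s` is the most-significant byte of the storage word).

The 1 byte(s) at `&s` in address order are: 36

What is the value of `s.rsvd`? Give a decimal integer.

3

[0]=0x36 (big-endian) → word 0x36
id:1 @ bit 7 → (0x36>>7)&0x1 = 0x0
rsvd:3 @ bit 4 → (0x36>>4)&0x7 = 0x3  ←
slot:4 @ bit 0 → (0x36>>0)&0xf = 0x6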